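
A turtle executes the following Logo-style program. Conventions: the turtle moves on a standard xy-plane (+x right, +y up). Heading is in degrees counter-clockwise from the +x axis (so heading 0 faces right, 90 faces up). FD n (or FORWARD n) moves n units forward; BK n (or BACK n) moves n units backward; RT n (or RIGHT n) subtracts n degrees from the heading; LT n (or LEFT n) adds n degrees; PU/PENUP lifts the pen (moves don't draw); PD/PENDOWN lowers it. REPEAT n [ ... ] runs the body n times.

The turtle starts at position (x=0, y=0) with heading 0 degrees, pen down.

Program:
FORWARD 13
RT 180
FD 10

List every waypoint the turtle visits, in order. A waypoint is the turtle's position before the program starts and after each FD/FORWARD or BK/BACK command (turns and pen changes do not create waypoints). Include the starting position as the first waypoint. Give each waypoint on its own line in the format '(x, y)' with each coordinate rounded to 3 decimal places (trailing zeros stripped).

Answer: (0, 0)
(13, 0)
(3, 0)

Derivation:
Executing turtle program step by step:
Start: pos=(0,0), heading=0, pen down
FD 13: (0,0) -> (13,0) [heading=0, draw]
RT 180: heading 0 -> 180
FD 10: (13,0) -> (3,0) [heading=180, draw]
Final: pos=(3,0), heading=180, 2 segment(s) drawn
Waypoints (3 total):
(0, 0)
(13, 0)
(3, 0)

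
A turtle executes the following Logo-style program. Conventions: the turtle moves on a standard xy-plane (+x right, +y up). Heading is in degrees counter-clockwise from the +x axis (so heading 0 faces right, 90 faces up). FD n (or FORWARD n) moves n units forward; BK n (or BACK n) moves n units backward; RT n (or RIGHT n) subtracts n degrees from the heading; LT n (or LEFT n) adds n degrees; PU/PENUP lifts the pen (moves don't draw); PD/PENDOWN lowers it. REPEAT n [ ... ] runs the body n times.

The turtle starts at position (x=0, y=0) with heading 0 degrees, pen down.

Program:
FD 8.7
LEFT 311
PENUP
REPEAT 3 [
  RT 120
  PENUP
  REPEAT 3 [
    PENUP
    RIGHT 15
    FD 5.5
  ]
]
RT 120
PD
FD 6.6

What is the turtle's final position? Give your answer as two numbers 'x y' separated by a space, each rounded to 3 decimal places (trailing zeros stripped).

Executing turtle program step by step:
Start: pos=(0,0), heading=0, pen down
FD 8.7: (0,0) -> (8.7,0) [heading=0, draw]
LT 311: heading 0 -> 311
PU: pen up
REPEAT 3 [
  -- iteration 1/3 --
  RT 120: heading 311 -> 191
  PU: pen up
  REPEAT 3 [
    -- iteration 1/3 --
    PU: pen up
    RT 15: heading 191 -> 176
    FD 5.5: (8.7,0) -> (3.213,0.384) [heading=176, move]
    -- iteration 2/3 --
    PU: pen up
    RT 15: heading 176 -> 161
    FD 5.5: (3.213,0.384) -> (-1.987,2.174) [heading=161, move]
    -- iteration 3/3 --
    PU: pen up
    RT 15: heading 161 -> 146
    FD 5.5: (-1.987,2.174) -> (-6.547,5.25) [heading=146, move]
  ]
  -- iteration 2/3 --
  RT 120: heading 146 -> 26
  PU: pen up
  REPEAT 3 [
    -- iteration 1/3 --
    PU: pen up
    RT 15: heading 26 -> 11
    FD 5.5: (-6.547,5.25) -> (-1.148,6.299) [heading=11, move]
    -- iteration 2/3 --
    PU: pen up
    RT 15: heading 11 -> 356
    FD 5.5: (-1.148,6.299) -> (4.339,5.916) [heading=356, move]
    -- iteration 3/3 --
    PU: pen up
    RT 15: heading 356 -> 341
    FD 5.5: (4.339,5.916) -> (9.539,4.125) [heading=341, move]
  ]
  -- iteration 3/3 --
  RT 120: heading 341 -> 221
  PU: pen up
  REPEAT 3 [
    -- iteration 1/3 --
    PU: pen up
    RT 15: heading 221 -> 206
    FD 5.5: (9.539,4.125) -> (4.596,1.714) [heading=206, move]
    -- iteration 2/3 --
    PU: pen up
    RT 15: heading 206 -> 191
    FD 5.5: (4.596,1.714) -> (-0.803,0.665) [heading=191, move]
    -- iteration 3/3 --
    PU: pen up
    RT 15: heading 191 -> 176
    FD 5.5: (-0.803,0.665) -> (-6.29,1.048) [heading=176, move]
  ]
]
RT 120: heading 176 -> 56
PD: pen down
FD 6.6: (-6.29,1.048) -> (-2.599,6.52) [heading=56, draw]
Final: pos=(-2.599,6.52), heading=56, 2 segment(s) drawn

Answer: -2.599 6.52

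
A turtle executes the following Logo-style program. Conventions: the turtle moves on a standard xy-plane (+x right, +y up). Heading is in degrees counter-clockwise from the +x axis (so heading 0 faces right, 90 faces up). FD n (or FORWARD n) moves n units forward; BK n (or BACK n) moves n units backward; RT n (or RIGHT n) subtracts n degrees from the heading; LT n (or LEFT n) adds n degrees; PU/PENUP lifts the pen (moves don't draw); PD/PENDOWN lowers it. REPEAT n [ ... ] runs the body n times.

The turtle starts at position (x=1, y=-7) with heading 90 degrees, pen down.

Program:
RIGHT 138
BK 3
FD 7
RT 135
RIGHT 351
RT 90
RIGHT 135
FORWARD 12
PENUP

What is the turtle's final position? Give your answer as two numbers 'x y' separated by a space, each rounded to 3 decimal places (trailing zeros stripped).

Executing turtle program step by step:
Start: pos=(1,-7), heading=90, pen down
RT 138: heading 90 -> 312
BK 3: (1,-7) -> (-1.007,-4.771) [heading=312, draw]
FD 7: (-1.007,-4.771) -> (3.677,-9.973) [heading=312, draw]
RT 135: heading 312 -> 177
RT 351: heading 177 -> 186
RT 90: heading 186 -> 96
RT 135: heading 96 -> 321
FD 12: (3.677,-9.973) -> (13.002,-17.524) [heading=321, draw]
PU: pen up
Final: pos=(13.002,-17.524), heading=321, 3 segment(s) drawn

Answer: 13.002 -17.524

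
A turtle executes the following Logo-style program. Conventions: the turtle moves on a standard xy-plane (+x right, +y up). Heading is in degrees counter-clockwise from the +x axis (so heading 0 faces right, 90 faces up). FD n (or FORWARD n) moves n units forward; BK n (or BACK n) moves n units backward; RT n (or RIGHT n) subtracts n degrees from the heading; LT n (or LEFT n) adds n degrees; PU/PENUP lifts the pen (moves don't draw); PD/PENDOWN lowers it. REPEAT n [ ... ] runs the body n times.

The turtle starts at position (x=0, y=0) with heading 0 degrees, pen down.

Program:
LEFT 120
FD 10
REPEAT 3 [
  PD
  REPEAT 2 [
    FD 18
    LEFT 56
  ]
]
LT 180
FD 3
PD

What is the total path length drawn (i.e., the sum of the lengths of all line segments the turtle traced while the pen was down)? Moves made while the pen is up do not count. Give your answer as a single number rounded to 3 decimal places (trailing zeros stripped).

Answer: 121

Derivation:
Executing turtle program step by step:
Start: pos=(0,0), heading=0, pen down
LT 120: heading 0 -> 120
FD 10: (0,0) -> (-5,8.66) [heading=120, draw]
REPEAT 3 [
  -- iteration 1/3 --
  PD: pen down
  REPEAT 2 [
    -- iteration 1/2 --
    FD 18: (-5,8.66) -> (-14,24.249) [heading=120, draw]
    LT 56: heading 120 -> 176
    -- iteration 2/2 --
    FD 18: (-14,24.249) -> (-31.956,25.504) [heading=176, draw]
    LT 56: heading 176 -> 232
  ]
  -- iteration 2/3 --
  PD: pen down
  REPEAT 2 [
    -- iteration 1/2 --
    FD 18: (-31.956,25.504) -> (-43.038,11.32) [heading=232, draw]
    LT 56: heading 232 -> 288
    -- iteration 2/2 --
    FD 18: (-43.038,11.32) -> (-37.476,-5.799) [heading=288, draw]
    LT 56: heading 288 -> 344
  ]
  -- iteration 3/3 --
  PD: pen down
  REPEAT 2 [
    -- iteration 1/2 --
    FD 18: (-37.476,-5.799) -> (-20.173,-10.76) [heading=344, draw]
    LT 56: heading 344 -> 40
    -- iteration 2/2 --
    FD 18: (-20.173,-10.76) -> (-6.384,0.81) [heading=40, draw]
    LT 56: heading 40 -> 96
  ]
]
LT 180: heading 96 -> 276
FD 3: (-6.384,0.81) -> (-6.071,-2.174) [heading=276, draw]
PD: pen down
Final: pos=(-6.071,-2.174), heading=276, 8 segment(s) drawn

Segment lengths:
  seg 1: (0,0) -> (-5,8.66), length = 10
  seg 2: (-5,8.66) -> (-14,24.249), length = 18
  seg 3: (-14,24.249) -> (-31.956,25.504), length = 18
  seg 4: (-31.956,25.504) -> (-43.038,11.32), length = 18
  seg 5: (-43.038,11.32) -> (-37.476,-5.799), length = 18
  seg 6: (-37.476,-5.799) -> (-20.173,-10.76), length = 18
  seg 7: (-20.173,-10.76) -> (-6.384,0.81), length = 18
  seg 8: (-6.384,0.81) -> (-6.071,-2.174), length = 3
Total = 121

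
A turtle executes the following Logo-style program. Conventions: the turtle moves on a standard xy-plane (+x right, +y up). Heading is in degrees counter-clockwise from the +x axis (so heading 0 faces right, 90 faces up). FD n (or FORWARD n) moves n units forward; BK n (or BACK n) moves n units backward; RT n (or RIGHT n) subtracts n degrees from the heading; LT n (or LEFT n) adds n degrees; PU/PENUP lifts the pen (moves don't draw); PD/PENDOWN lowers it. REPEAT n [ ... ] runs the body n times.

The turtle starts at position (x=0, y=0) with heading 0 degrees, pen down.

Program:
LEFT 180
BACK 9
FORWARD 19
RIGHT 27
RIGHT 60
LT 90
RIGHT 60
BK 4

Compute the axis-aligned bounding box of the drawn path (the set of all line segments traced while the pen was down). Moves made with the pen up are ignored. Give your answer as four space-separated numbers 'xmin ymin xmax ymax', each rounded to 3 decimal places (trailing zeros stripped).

Executing turtle program step by step:
Start: pos=(0,0), heading=0, pen down
LT 180: heading 0 -> 180
BK 9: (0,0) -> (9,0) [heading=180, draw]
FD 19: (9,0) -> (-10,0) [heading=180, draw]
RT 27: heading 180 -> 153
RT 60: heading 153 -> 93
LT 90: heading 93 -> 183
RT 60: heading 183 -> 123
BK 4: (-10,0) -> (-7.821,-3.355) [heading=123, draw]
Final: pos=(-7.821,-3.355), heading=123, 3 segment(s) drawn

Segment endpoints: x in {-10, -7.821, 0, 9}, y in {-3.355, 0, 0, 0}
xmin=-10, ymin=-3.355, xmax=9, ymax=0

Answer: -10 -3.355 9 0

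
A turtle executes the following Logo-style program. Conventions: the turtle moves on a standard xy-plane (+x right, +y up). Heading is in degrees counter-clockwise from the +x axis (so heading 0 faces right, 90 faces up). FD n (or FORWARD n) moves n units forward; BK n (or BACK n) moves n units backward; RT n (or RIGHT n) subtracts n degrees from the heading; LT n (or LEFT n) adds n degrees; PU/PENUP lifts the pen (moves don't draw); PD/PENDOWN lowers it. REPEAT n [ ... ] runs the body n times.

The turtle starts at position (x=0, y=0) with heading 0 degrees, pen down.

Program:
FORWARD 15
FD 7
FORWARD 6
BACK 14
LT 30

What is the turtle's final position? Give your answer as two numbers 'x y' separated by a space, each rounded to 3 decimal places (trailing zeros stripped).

Executing turtle program step by step:
Start: pos=(0,0), heading=0, pen down
FD 15: (0,0) -> (15,0) [heading=0, draw]
FD 7: (15,0) -> (22,0) [heading=0, draw]
FD 6: (22,0) -> (28,0) [heading=0, draw]
BK 14: (28,0) -> (14,0) [heading=0, draw]
LT 30: heading 0 -> 30
Final: pos=(14,0), heading=30, 4 segment(s) drawn

Answer: 14 0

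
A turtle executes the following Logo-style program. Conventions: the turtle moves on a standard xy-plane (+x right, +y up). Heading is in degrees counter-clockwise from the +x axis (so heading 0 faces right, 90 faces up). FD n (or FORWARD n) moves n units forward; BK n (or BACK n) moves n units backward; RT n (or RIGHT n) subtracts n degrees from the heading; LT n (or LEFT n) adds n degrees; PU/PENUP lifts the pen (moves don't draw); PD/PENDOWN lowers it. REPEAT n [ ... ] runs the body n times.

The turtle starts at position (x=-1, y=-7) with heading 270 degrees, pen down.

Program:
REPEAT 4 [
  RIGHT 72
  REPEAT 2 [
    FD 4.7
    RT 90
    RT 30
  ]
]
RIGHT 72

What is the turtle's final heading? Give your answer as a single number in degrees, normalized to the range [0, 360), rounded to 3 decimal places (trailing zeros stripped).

Answer: 30

Derivation:
Executing turtle program step by step:
Start: pos=(-1,-7), heading=270, pen down
REPEAT 4 [
  -- iteration 1/4 --
  RT 72: heading 270 -> 198
  REPEAT 2 [
    -- iteration 1/2 --
    FD 4.7: (-1,-7) -> (-5.47,-8.452) [heading=198, draw]
    RT 90: heading 198 -> 108
    RT 30: heading 108 -> 78
    -- iteration 2/2 --
    FD 4.7: (-5.47,-8.452) -> (-4.493,-3.855) [heading=78, draw]
    RT 90: heading 78 -> 348
    RT 30: heading 348 -> 318
  ]
  -- iteration 2/4 --
  RT 72: heading 318 -> 246
  REPEAT 2 [
    -- iteration 1/2 --
    FD 4.7: (-4.493,-3.855) -> (-6.404,-8.149) [heading=246, draw]
    RT 90: heading 246 -> 156
    RT 30: heading 156 -> 126
    -- iteration 2/2 --
    FD 4.7: (-6.404,-8.149) -> (-9.167,-4.346) [heading=126, draw]
    RT 90: heading 126 -> 36
    RT 30: heading 36 -> 6
  ]
  -- iteration 3/4 --
  RT 72: heading 6 -> 294
  REPEAT 2 [
    -- iteration 1/2 --
    FD 4.7: (-9.167,-4.346) -> (-7.255,-8.64) [heading=294, draw]
    RT 90: heading 294 -> 204
    RT 30: heading 204 -> 174
    -- iteration 2/2 --
    FD 4.7: (-7.255,-8.64) -> (-11.93,-8.149) [heading=174, draw]
    RT 90: heading 174 -> 84
    RT 30: heading 84 -> 54
  ]
  -- iteration 4/4 --
  RT 72: heading 54 -> 342
  REPEAT 2 [
    -- iteration 1/2 --
    FD 4.7: (-11.93,-8.149) -> (-7.46,-9.601) [heading=342, draw]
    RT 90: heading 342 -> 252
    RT 30: heading 252 -> 222
    -- iteration 2/2 --
    FD 4.7: (-7.46,-9.601) -> (-10.952,-12.746) [heading=222, draw]
    RT 90: heading 222 -> 132
    RT 30: heading 132 -> 102
  ]
]
RT 72: heading 102 -> 30
Final: pos=(-10.952,-12.746), heading=30, 8 segment(s) drawn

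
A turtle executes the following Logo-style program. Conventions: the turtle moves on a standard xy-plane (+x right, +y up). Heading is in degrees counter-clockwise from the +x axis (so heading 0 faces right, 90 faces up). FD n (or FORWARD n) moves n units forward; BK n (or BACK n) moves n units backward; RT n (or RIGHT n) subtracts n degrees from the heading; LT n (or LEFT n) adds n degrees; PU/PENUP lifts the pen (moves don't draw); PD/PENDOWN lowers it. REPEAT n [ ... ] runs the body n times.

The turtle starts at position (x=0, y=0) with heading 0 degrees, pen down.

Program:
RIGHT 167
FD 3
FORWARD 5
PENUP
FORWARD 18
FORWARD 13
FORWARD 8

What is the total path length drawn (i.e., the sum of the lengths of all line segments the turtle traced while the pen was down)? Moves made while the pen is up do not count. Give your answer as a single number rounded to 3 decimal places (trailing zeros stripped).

Answer: 8

Derivation:
Executing turtle program step by step:
Start: pos=(0,0), heading=0, pen down
RT 167: heading 0 -> 193
FD 3: (0,0) -> (-2.923,-0.675) [heading=193, draw]
FD 5: (-2.923,-0.675) -> (-7.795,-1.8) [heading=193, draw]
PU: pen up
FD 18: (-7.795,-1.8) -> (-25.334,-5.849) [heading=193, move]
FD 13: (-25.334,-5.849) -> (-38,-8.773) [heading=193, move]
FD 8: (-38,-8.773) -> (-45.795,-10.573) [heading=193, move]
Final: pos=(-45.795,-10.573), heading=193, 2 segment(s) drawn

Segment lengths:
  seg 1: (0,0) -> (-2.923,-0.675), length = 3
  seg 2: (-2.923,-0.675) -> (-7.795,-1.8), length = 5
Total = 8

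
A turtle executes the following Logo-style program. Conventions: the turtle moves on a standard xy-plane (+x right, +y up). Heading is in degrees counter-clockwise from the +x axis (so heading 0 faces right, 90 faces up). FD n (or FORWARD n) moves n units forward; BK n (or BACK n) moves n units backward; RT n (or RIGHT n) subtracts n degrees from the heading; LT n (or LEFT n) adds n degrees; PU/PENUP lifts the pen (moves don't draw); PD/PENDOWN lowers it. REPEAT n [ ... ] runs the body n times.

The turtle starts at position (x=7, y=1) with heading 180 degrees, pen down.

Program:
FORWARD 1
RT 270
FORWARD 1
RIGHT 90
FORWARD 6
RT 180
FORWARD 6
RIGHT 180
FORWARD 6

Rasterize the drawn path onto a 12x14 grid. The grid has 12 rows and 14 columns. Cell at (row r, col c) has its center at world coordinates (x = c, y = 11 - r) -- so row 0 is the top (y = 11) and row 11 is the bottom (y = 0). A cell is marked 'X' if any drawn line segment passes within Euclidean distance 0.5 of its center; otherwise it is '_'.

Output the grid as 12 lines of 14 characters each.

Answer: ______________
______________
______________
______________
______________
______________
______________
______________
______________
______________
______XX______
XXXXXXX_______

Derivation:
Segment 0: (7,1) -> (6,1)
Segment 1: (6,1) -> (6,0)
Segment 2: (6,0) -> (0,-0)
Segment 3: (0,-0) -> (6,0)
Segment 4: (6,0) -> (0,-0)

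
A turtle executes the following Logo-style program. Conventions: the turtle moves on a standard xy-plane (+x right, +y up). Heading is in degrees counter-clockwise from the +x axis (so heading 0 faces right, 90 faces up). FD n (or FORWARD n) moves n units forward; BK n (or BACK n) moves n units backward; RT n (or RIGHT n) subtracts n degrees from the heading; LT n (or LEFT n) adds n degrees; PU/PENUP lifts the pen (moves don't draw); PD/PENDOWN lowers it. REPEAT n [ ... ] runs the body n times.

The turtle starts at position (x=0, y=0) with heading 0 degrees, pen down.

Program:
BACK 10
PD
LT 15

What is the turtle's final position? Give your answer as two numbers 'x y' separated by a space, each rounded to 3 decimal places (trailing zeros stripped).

Executing turtle program step by step:
Start: pos=(0,0), heading=0, pen down
BK 10: (0,0) -> (-10,0) [heading=0, draw]
PD: pen down
LT 15: heading 0 -> 15
Final: pos=(-10,0), heading=15, 1 segment(s) drawn

Answer: -10 0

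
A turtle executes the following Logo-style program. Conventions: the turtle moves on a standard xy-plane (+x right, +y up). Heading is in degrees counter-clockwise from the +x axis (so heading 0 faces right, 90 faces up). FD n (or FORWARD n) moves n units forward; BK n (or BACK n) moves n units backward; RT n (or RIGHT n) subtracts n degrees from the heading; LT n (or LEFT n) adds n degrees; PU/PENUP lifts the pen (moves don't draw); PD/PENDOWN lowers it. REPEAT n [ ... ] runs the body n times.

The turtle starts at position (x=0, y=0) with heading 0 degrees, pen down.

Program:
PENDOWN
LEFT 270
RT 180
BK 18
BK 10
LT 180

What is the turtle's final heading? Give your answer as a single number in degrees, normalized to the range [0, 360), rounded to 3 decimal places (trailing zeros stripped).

Answer: 270

Derivation:
Executing turtle program step by step:
Start: pos=(0,0), heading=0, pen down
PD: pen down
LT 270: heading 0 -> 270
RT 180: heading 270 -> 90
BK 18: (0,0) -> (0,-18) [heading=90, draw]
BK 10: (0,-18) -> (0,-28) [heading=90, draw]
LT 180: heading 90 -> 270
Final: pos=(0,-28), heading=270, 2 segment(s) drawn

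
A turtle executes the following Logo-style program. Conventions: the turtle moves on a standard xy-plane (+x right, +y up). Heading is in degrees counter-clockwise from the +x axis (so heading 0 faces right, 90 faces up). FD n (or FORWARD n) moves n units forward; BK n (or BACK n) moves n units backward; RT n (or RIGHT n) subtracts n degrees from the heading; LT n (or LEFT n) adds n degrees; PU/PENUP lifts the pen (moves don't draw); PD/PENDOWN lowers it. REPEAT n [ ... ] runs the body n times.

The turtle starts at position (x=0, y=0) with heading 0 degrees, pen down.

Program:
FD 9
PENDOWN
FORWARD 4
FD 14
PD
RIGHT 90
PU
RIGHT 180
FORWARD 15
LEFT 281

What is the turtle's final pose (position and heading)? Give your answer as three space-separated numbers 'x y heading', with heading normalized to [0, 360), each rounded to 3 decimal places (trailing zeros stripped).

Answer: 27 15 11

Derivation:
Executing turtle program step by step:
Start: pos=(0,0), heading=0, pen down
FD 9: (0,0) -> (9,0) [heading=0, draw]
PD: pen down
FD 4: (9,0) -> (13,0) [heading=0, draw]
FD 14: (13,0) -> (27,0) [heading=0, draw]
PD: pen down
RT 90: heading 0 -> 270
PU: pen up
RT 180: heading 270 -> 90
FD 15: (27,0) -> (27,15) [heading=90, move]
LT 281: heading 90 -> 11
Final: pos=(27,15), heading=11, 3 segment(s) drawn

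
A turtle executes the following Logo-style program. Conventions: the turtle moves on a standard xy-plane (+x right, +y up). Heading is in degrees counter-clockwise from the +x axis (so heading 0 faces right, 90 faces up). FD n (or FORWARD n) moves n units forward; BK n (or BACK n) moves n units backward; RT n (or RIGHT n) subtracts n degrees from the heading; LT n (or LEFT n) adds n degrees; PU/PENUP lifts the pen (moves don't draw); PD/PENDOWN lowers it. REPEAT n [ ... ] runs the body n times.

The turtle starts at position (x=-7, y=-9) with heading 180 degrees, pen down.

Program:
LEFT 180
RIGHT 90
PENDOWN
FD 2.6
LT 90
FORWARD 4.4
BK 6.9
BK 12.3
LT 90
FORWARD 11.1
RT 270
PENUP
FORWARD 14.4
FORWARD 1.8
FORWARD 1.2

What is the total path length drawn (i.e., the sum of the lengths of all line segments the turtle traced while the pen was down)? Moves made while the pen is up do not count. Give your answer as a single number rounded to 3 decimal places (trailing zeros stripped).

Answer: 37.3

Derivation:
Executing turtle program step by step:
Start: pos=(-7,-9), heading=180, pen down
LT 180: heading 180 -> 0
RT 90: heading 0 -> 270
PD: pen down
FD 2.6: (-7,-9) -> (-7,-11.6) [heading=270, draw]
LT 90: heading 270 -> 0
FD 4.4: (-7,-11.6) -> (-2.6,-11.6) [heading=0, draw]
BK 6.9: (-2.6,-11.6) -> (-9.5,-11.6) [heading=0, draw]
BK 12.3: (-9.5,-11.6) -> (-21.8,-11.6) [heading=0, draw]
LT 90: heading 0 -> 90
FD 11.1: (-21.8,-11.6) -> (-21.8,-0.5) [heading=90, draw]
RT 270: heading 90 -> 180
PU: pen up
FD 14.4: (-21.8,-0.5) -> (-36.2,-0.5) [heading=180, move]
FD 1.8: (-36.2,-0.5) -> (-38,-0.5) [heading=180, move]
FD 1.2: (-38,-0.5) -> (-39.2,-0.5) [heading=180, move]
Final: pos=(-39.2,-0.5), heading=180, 5 segment(s) drawn

Segment lengths:
  seg 1: (-7,-9) -> (-7,-11.6), length = 2.6
  seg 2: (-7,-11.6) -> (-2.6,-11.6), length = 4.4
  seg 3: (-2.6,-11.6) -> (-9.5,-11.6), length = 6.9
  seg 4: (-9.5,-11.6) -> (-21.8,-11.6), length = 12.3
  seg 5: (-21.8,-11.6) -> (-21.8,-0.5), length = 11.1
Total = 37.3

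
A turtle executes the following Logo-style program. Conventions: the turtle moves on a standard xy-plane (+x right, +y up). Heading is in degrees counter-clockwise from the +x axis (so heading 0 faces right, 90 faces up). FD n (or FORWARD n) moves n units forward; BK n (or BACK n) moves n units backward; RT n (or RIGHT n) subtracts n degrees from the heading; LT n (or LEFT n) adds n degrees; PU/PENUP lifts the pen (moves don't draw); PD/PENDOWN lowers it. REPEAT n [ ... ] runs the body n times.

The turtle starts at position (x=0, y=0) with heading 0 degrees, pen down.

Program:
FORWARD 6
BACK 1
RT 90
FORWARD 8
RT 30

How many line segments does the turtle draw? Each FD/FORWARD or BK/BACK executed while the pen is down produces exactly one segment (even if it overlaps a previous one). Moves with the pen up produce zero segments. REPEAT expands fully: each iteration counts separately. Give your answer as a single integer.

Executing turtle program step by step:
Start: pos=(0,0), heading=0, pen down
FD 6: (0,0) -> (6,0) [heading=0, draw]
BK 1: (6,0) -> (5,0) [heading=0, draw]
RT 90: heading 0 -> 270
FD 8: (5,0) -> (5,-8) [heading=270, draw]
RT 30: heading 270 -> 240
Final: pos=(5,-8), heading=240, 3 segment(s) drawn
Segments drawn: 3

Answer: 3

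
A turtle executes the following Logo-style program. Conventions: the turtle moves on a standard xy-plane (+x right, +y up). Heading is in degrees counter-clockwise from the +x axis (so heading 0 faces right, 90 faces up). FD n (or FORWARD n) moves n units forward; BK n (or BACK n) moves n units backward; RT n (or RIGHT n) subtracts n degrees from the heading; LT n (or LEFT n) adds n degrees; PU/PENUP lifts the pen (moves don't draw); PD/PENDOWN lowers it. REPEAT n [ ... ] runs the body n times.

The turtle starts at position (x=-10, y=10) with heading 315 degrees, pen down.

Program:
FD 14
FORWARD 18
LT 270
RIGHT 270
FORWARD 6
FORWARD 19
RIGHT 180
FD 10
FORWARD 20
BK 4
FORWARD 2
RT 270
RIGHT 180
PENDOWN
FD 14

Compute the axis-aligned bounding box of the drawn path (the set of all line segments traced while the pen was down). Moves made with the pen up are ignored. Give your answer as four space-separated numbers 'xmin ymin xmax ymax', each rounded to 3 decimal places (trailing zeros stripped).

Answer: -10 -30.305 30.305 10

Derivation:
Executing turtle program step by step:
Start: pos=(-10,10), heading=315, pen down
FD 14: (-10,10) -> (-0.101,0.101) [heading=315, draw]
FD 18: (-0.101,0.101) -> (12.627,-12.627) [heading=315, draw]
LT 270: heading 315 -> 225
RT 270: heading 225 -> 315
FD 6: (12.627,-12.627) -> (16.87,-16.87) [heading=315, draw]
FD 19: (16.87,-16.87) -> (30.305,-30.305) [heading=315, draw]
RT 180: heading 315 -> 135
FD 10: (30.305,-30.305) -> (23.234,-23.234) [heading=135, draw]
FD 20: (23.234,-23.234) -> (9.092,-9.092) [heading=135, draw]
BK 4: (9.092,-9.092) -> (11.92,-11.92) [heading=135, draw]
FD 2: (11.92,-11.92) -> (10.506,-10.506) [heading=135, draw]
RT 270: heading 135 -> 225
RT 180: heading 225 -> 45
PD: pen down
FD 14: (10.506,-10.506) -> (20.406,-0.607) [heading=45, draw]
Final: pos=(20.406,-0.607), heading=45, 9 segment(s) drawn

Segment endpoints: x in {-10, -0.101, 9.092, 10.506, 11.92, 12.627, 16.87, 20.406, 23.234, 30.305}, y in {-30.305, -23.234, -16.87, -12.627, -11.92, -10.506, -9.092, -0.607, 0.101, 10}
xmin=-10, ymin=-30.305, xmax=30.305, ymax=10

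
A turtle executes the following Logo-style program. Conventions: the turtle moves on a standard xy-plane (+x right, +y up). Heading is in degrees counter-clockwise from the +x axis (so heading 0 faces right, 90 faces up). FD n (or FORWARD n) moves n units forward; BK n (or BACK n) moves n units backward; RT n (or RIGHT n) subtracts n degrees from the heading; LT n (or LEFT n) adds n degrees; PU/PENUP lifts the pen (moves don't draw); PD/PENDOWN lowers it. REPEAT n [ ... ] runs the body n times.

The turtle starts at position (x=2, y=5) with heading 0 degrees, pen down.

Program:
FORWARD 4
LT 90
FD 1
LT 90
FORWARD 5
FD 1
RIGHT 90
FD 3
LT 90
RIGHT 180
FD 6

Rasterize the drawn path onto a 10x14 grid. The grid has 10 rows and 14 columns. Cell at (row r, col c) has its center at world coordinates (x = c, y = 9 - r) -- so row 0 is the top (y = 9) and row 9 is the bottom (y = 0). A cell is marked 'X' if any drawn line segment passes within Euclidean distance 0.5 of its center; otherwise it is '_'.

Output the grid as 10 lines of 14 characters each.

Answer: XXXXXXX_______
X_____________
X_____________
XXXXXXX_______
__XXXXX_______
______________
______________
______________
______________
______________

Derivation:
Segment 0: (2,5) -> (6,5)
Segment 1: (6,5) -> (6,6)
Segment 2: (6,6) -> (1,6)
Segment 3: (1,6) -> (0,6)
Segment 4: (0,6) -> (0,9)
Segment 5: (0,9) -> (6,9)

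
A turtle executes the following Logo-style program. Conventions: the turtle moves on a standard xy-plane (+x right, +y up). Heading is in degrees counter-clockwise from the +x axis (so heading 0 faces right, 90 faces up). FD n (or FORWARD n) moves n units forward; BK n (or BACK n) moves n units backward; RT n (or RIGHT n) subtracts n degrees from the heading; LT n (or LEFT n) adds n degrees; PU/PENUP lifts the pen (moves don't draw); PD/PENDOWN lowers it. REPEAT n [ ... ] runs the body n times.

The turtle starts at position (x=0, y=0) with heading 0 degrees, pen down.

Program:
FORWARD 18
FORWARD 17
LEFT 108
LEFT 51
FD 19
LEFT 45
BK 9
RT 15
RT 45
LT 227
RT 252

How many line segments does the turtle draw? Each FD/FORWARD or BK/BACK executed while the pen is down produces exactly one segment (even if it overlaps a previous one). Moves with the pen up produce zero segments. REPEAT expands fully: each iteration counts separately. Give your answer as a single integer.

Executing turtle program step by step:
Start: pos=(0,0), heading=0, pen down
FD 18: (0,0) -> (18,0) [heading=0, draw]
FD 17: (18,0) -> (35,0) [heading=0, draw]
LT 108: heading 0 -> 108
LT 51: heading 108 -> 159
FD 19: (35,0) -> (17.262,6.809) [heading=159, draw]
LT 45: heading 159 -> 204
BK 9: (17.262,6.809) -> (25.484,10.47) [heading=204, draw]
RT 15: heading 204 -> 189
RT 45: heading 189 -> 144
LT 227: heading 144 -> 11
RT 252: heading 11 -> 119
Final: pos=(25.484,10.47), heading=119, 4 segment(s) drawn
Segments drawn: 4

Answer: 4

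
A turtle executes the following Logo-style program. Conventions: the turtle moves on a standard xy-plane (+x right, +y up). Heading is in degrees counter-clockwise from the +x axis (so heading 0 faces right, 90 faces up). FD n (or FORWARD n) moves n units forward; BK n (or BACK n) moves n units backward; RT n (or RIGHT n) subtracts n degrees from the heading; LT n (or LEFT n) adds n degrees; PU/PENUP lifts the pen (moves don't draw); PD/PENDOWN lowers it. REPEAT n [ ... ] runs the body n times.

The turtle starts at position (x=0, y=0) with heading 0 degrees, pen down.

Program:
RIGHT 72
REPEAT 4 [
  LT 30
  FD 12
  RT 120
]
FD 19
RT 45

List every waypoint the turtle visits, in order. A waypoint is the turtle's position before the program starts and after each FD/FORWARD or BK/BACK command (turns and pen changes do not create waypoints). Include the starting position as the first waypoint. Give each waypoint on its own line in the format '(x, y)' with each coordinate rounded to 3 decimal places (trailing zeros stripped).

Answer: (0, 0)
(8.918, -8.03)
(0.888, -16.947)
(-8.03, -8.918)
(0, 0)
(5.871, -18.07)

Derivation:
Executing turtle program step by step:
Start: pos=(0,0), heading=0, pen down
RT 72: heading 0 -> 288
REPEAT 4 [
  -- iteration 1/4 --
  LT 30: heading 288 -> 318
  FD 12: (0,0) -> (8.918,-8.03) [heading=318, draw]
  RT 120: heading 318 -> 198
  -- iteration 2/4 --
  LT 30: heading 198 -> 228
  FD 12: (8.918,-8.03) -> (0.888,-16.947) [heading=228, draw]
  RT 120: heading 228 -> 108
  -- iteration 3/4 --
  LT 30: heading 108 -> 138
  FD 12: (0.888,-16.947) -> (-8.03,-8.918) [heading=138, draw]
  RT 120: heading 138 -> 18
  -- iteration 4/4 --
  LT 30: heading 18 -> 48
  FD 12: (-8.03,-8.918) -> (0,0) [heading=48, draw]
  RT 120: heading 48 -> 288
]
FD 19: (0,0) -> (5.871,-18.07) [heading=288, draw]
RT 45: heading 288 -> 243
Final: pos=(5.871,-18.07), heading=243, 5 segment(s) drawn
Waypoints (6 total):
(0, 0)
(8.918, -8.03)
(0.888, -16.947)
(-8.03, -8.918)
(0, 0)
(5.871, -18.07)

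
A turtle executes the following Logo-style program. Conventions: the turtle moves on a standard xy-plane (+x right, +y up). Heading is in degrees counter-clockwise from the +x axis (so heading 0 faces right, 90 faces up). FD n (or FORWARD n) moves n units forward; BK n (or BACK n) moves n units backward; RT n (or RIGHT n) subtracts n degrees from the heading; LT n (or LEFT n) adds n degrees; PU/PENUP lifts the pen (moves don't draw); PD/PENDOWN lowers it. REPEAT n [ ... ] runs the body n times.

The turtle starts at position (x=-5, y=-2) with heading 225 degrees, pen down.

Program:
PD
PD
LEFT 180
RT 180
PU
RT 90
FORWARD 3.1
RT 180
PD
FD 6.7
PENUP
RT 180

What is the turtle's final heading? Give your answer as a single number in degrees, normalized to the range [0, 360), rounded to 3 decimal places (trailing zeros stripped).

Answer: 135

Derivation:
Executing turtle program step by step:
Start: pos=(-5,-2), heading=225, pen down
PD: pen down
PD: pen down
LT 180: heading 225 -> 45
RT 180: heading 45 -> 225
PU: pen up
RT 90: heading 225 -> 135
FD 3.1: (-5,-2) -> (-7.192,0.192) [heading=135, move]
RT 180: heading 135 -> 315
PD: pen down
FD 6.7: (-7.192,0.192) -> (-2.454,-4.546) [heading=315, draw]
PU: pen up
RT 180: heading 315 -> 135
Final: pos=(-2.454,-4.546), heading=135, 1 segment(s) drawn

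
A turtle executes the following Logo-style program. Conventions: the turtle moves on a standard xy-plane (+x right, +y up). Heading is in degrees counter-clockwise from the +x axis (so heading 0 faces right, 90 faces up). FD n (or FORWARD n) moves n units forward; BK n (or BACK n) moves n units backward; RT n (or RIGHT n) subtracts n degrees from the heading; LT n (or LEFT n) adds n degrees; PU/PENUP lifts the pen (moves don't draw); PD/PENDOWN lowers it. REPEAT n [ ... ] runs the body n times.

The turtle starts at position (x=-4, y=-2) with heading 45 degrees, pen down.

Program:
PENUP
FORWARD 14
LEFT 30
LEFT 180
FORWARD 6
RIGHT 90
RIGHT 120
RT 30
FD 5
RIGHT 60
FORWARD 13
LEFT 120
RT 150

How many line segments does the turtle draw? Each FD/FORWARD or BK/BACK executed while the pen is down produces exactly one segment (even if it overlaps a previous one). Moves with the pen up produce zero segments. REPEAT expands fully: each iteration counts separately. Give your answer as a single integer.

Answer: 0

Derivation:
Executing turtle program step by step:
Start: pos=(-4,-2), heading=45, pen down
PU: pen up
FD 14: (-4,-2) -> (5.899,7.899) [heading=45, move]
LT 30: heading 45 -> 75
LT 180: heading 75 -> 255
FD 6: (5.899,7.899) -> (4.347,2.104) [heading=255, move]
RT 90: heading 255 -> 165
RT 120: heading 165 -> 45
RT 30: heading 45 -> 15
FD 5: (4.347,2.104) -> (9.176,3.398) [heading=15, move]
RT 60: heading 15 -> 315
FD 13: (9.176,3.398) -> (18.369,-5.794) [heading=315, move]
LT 120: heading 315 -> 75
RT 150: heading 75 -> 285
Final: pos=(18.369,-5.794), heading=285, 0 segment(s) drawn
Segments drawn: 0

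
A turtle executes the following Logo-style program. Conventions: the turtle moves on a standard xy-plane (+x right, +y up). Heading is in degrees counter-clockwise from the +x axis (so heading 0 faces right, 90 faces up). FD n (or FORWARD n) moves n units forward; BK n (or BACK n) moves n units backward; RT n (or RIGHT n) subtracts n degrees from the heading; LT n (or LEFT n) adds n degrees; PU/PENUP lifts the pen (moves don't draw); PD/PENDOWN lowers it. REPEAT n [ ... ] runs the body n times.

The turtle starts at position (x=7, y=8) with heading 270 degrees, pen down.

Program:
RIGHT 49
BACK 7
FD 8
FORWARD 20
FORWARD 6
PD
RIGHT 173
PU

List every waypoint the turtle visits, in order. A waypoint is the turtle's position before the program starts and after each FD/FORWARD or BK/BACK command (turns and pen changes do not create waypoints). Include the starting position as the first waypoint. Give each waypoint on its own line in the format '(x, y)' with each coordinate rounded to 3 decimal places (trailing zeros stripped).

Answer: (7, 8)
(12.283, 12.592)
(6.245, 7.344)
(-8.849, -5.777)
(-13.377, -9.714)

Derivation:
Executing turtle program step by step:
Start: pos=(7,8), heading=270, pen down
RT 49: heading 270 -> 221
BK 7: (7,8) -> (12.283,12.592) [heading=221, draw]
FD 8: (12.283,12.592) -> (6.245,7.344) [heading=221, draw]
FD 20: (6.245,7.344) -> (-8.849,-5.777) [heading=221, draw]
FD 6: (-8.849,-5.777) -> (-13.377,-9.714) [heading=221, draw]
PD: pen down
RT 173: heading 221 -> 48
PU: pen up
Final: pos=(-13.377,-9.714), heading=48, 4 segment(s) drawn
Waypoints (5 total):
(7, 8)
(12.283, 12.592)
(6.245, 7.344)
(-8.849, -5.777)
(-13.377, -9.714)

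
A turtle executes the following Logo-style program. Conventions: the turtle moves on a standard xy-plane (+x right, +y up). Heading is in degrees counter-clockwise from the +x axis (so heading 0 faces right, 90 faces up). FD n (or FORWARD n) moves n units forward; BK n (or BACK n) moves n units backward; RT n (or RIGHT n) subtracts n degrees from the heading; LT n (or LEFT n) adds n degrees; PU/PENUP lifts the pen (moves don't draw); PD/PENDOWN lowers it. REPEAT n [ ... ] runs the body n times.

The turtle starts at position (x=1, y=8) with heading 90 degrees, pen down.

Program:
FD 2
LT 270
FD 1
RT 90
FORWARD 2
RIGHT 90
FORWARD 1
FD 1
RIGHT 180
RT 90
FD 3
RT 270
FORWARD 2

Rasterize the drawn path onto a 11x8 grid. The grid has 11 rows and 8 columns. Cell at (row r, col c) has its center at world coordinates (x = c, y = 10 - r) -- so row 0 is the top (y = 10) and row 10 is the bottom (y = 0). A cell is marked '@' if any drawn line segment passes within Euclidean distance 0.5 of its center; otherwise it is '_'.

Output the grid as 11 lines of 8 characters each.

Segment 0: (1,8) -> (1,10)
Segment 1: (1,10) -> (2,10)
Segment 2: (2,10) -> (2,8)
Segment 3: (2,8) -> (1,8)
Segment 4: (1,8) -> (-0,8)
Segment 5: (-0,8) -> (-0,5)
Segment 6: (-0,5) -> (2,5)

Answer: _@@_____
_@@_____
@@@_____
@_______
@_______
@@@_____
________
________
________
________
________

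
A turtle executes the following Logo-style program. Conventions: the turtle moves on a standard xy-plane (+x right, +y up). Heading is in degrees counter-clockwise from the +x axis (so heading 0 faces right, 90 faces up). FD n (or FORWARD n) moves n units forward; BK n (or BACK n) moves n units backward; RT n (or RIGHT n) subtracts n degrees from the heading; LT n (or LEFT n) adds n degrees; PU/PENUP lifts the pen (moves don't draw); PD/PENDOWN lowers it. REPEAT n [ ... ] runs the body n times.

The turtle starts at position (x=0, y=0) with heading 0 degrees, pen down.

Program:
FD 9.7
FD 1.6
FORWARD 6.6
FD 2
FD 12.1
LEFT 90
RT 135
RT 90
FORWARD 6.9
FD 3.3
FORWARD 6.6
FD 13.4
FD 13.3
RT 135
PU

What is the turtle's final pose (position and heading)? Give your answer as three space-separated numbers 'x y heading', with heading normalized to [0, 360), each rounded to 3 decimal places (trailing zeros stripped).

Executing turtle program step by step:
Start: pos=(0,0), heading=0, pen down
FD 9.7: (0,0) -> (9.7,0) [heading=0, draw]
FD 1.6: (9.7,0) -> (11.3,0) [heading=0, draw]
FD 6.6: (11.3,0) -> (17.9,0) [heading=0, draw]
FD 2: (17.9,0) -> (19.9,0) [heading=0, draw]
FD 12.1: (19.9,0) -> (32,0) [heading=0, draw]
LT 90: heading 0 -> 90
RT 135: heading 90 -> 315
RT 90: heading 315 -> 225
FD 6.9: (32,0) -> (27.121,-4.879) [heading=225, draw]
FD 3.3: (27.121,-4.879) -> (24.788,-7.212) [heading=225, draw]
FD 6.6: (24.788,-7.212) -> (20.121,-11.879) [heading=225, draw]
FD 13.4: (20.121,-11.879) -> (10.645,-21.355) [heading=225, draw]
FD 13.3: (10.645,-21.355) -> (1.241,-30.759) [heading=225, draw]
RT 135: heading 225 -> 90
PU: pen up
Final: pos=(1.241,-30.759), heading=90, 10 segment(s) drawn

Answer: 1.241 -30.759 90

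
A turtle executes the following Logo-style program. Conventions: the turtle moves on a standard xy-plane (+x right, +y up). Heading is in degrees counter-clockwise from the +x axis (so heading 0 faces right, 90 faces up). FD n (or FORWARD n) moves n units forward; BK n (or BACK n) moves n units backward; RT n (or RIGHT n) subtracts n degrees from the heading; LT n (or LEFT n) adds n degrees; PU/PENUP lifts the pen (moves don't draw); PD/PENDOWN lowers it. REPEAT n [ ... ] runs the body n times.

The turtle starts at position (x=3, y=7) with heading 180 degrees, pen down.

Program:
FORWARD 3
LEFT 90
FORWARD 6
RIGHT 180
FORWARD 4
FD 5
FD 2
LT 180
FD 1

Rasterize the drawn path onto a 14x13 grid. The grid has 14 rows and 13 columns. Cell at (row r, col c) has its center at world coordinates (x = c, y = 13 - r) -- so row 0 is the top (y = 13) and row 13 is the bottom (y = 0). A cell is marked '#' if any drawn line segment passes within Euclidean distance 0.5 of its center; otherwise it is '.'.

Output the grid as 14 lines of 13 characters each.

Segment 0: (3,7) -> (0,7)
Segment 1: (0,7) -> (-0,1)
Segment 2: (-0,1) -> (-0,5)
Segment 3: (-0,5) -> (-0,10)
Segment 4: (-0,10) -> (-0,12)
Segment 5: (-0,12) -> (-0,11)

Answer: .............
#............
#............
#............
#............
#............
####.........
#............
#............
#............
#............
#............
#............
.............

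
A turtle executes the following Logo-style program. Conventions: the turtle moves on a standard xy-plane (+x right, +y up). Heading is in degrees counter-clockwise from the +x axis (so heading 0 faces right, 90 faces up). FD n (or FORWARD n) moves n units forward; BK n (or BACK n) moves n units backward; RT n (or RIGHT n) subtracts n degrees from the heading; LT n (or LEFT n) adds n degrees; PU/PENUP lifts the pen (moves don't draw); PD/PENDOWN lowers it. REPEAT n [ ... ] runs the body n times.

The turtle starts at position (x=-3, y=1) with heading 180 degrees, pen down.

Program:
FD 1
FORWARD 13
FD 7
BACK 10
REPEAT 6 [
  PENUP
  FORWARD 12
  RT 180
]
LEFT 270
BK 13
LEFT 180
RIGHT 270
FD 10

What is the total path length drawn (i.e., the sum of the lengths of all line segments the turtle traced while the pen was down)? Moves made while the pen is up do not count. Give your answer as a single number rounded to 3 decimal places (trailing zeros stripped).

Executing turtle program step by step:
Start: pos=(-3,1), heading=180, pen down
FD 1: (-3,1) -> (-4,1) [heading=180, draw]
FD 13: (-4,1) -> (-17,1) [heading=180, draw]
FD 7: (-17,1) -> (-24,1) [heading=180, draw]
BK 10: (-24,1) -> (-14,1) [heading=180, draw]
REPEAT 6 [
  -- iteration 1/6 --
  PU: pen up
  FD 12: (-14,1) -> (-26,1) [heading=180, move]
  RT 180: heading 180 -> 0
  -- iteration 2/6 --
  PU: pen up
  FD 12: (-26,1) -> (-14,1) [heading=0, move]
  RT 180: heading 0 -> 180
  -- iteration 3/6 --
  PU: pen up
  FD 12: (-14,1) -> (-26,1) [heading=180, move]
  RT 180: heading 180 -> 0
  -- iteration 4/6 --
  PU: pen up
  FD 12: (-26,1) -> (-14,1) [heading=0, move]
  RT 180: heading 0 -> 180
  -- iteration 5/6 --
  PU: pen up
  FD 12: (-14,1) -> (-26,1) [heading=180, move]
  RT 180: heading 180 -> 0
  -- iteration 6/6 --
  PU: pen up
  FD 12: (-26,1) -> (-14,1) [heading=0, move]
  RT 180: heading 0 -> 180
]
LT 270: heading 180 -> 90
BK 13: (-14,1) -> (-14,-12) [heading=90, move]
LT 180: heading 90 -> 270
RT 270: heading 270 -> 0
FD 10: (-14,-12) -> (-4,-12) [heading=0, move]
Final: pos=(-4,-12), heading=0, 4 segment(s) drawn

Segment lengths:
  seg 1: (-3,1) -> (-4,1), length = 1
  seg 2: (-4,1) -> (-17,1), length = 13
  seg 3: (-17,1) -> (-24,1), length = 7
  seg 4: (-24,1) -> (-14,1), length = 10
Total = 31

Answer: 31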